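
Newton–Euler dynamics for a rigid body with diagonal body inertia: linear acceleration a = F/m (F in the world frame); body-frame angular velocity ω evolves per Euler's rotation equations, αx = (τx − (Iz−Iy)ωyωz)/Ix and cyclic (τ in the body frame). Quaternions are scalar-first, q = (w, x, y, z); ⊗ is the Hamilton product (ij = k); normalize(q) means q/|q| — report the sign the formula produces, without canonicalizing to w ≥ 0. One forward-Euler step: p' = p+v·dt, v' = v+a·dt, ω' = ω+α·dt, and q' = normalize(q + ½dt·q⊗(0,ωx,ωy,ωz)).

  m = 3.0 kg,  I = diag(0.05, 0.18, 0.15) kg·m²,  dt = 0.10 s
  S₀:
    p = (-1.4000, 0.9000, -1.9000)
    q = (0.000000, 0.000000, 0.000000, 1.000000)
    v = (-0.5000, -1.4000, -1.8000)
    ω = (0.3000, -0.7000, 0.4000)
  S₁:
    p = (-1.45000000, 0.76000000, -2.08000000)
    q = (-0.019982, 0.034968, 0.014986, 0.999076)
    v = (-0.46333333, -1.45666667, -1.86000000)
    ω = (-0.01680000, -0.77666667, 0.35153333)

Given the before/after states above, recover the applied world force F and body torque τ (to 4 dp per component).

Δω = ω₁−ω₀ = (-0.31680000, -0.07666667, -0.04846667)
precession coupling = (0.0084, -0.0120, -0.0273)
τ = I·(Δω/dt) + ω₀×(Iω₀) = (-0.1500, -0.1500, -0.1000)
velocity change Δv = (0.03666667, -0.05666667, -0.06000000)
m·(v₁−v₀)/dt = (1.1000, -1.7000, -1.8000)

F = (1.1000, -1.7000, -1.8000)
τ = (-0.1500, -0.1500, -0.1000)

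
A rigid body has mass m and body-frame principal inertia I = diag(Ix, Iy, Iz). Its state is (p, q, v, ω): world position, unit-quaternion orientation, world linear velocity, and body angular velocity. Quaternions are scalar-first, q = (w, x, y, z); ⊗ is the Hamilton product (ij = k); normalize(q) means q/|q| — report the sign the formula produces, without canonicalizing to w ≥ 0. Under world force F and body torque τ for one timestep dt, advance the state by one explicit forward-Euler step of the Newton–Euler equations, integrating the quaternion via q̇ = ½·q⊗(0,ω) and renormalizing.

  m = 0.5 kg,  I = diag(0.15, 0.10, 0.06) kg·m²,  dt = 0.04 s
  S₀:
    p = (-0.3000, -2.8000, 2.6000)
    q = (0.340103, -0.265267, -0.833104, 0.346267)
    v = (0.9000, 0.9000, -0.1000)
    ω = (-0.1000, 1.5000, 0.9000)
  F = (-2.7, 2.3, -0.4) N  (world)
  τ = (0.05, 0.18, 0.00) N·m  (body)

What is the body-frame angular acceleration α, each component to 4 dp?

α = (0.6933, 1.8810, -0.1250)

ω×(Iω) gyroscopic = (-0.0540, -0.0081, 0.0075)
α = I⁻¹(τ − ω×Iω) = (0.6933, 1.8810, -0.1250)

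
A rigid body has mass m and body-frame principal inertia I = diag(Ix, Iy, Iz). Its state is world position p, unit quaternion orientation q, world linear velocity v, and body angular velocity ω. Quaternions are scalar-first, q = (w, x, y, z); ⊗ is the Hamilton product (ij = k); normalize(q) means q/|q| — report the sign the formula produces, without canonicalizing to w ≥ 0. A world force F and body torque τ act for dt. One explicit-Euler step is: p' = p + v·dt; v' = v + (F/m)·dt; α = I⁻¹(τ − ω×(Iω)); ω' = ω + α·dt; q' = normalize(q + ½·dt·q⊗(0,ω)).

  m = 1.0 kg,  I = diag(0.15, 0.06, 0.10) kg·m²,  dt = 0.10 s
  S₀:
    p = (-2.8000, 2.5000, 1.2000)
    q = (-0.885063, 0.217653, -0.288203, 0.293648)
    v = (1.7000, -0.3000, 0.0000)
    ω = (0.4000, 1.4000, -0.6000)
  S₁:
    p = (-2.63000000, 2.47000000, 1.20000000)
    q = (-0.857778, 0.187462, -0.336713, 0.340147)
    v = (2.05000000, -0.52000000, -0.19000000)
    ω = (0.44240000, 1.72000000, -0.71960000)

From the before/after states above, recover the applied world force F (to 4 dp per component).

F = (3.5000, -2.2000, -1.9000)

velocity change Δv = (0.35000000, -0.22000000, -0.19000000)
m·(v₁−v₀)/dt = (3.5000, -2.2000, -1.9000)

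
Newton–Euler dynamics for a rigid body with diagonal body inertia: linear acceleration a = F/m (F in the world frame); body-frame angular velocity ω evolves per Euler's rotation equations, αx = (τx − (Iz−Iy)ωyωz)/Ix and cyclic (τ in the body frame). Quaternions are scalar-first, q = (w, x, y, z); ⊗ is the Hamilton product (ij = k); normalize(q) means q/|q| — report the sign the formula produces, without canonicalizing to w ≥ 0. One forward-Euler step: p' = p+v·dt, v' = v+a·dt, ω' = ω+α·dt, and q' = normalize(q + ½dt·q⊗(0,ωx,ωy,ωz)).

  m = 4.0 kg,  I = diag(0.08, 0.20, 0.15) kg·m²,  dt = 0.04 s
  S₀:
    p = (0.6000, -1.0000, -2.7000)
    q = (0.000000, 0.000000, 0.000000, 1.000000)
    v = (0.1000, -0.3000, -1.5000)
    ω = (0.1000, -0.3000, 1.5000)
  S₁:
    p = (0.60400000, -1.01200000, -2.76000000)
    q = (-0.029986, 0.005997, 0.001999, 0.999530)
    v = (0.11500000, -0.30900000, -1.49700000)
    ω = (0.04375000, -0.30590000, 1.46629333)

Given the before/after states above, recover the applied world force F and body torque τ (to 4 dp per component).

F = (1.5000, -0.9000, 0.3000)
τ = (-0.0900, -0.0400, -0.1300)

rate change Δω = (-0.05625000, -0.00590000, -0.03370667)
gyro term ω₀×Iω₀ = (0.0225, -0.0105, -0.0036)
τ = I·(Δω/dt) + ω₀×(Iω₀) = (-0.0900, -0.0400, -0.1300)
Δv = v₁−v₀ = (0.01500000, -0.00900000, 0.00300000)
m·(v₁−v₀)/dt = (1.5000, -0.9000, 0.3000)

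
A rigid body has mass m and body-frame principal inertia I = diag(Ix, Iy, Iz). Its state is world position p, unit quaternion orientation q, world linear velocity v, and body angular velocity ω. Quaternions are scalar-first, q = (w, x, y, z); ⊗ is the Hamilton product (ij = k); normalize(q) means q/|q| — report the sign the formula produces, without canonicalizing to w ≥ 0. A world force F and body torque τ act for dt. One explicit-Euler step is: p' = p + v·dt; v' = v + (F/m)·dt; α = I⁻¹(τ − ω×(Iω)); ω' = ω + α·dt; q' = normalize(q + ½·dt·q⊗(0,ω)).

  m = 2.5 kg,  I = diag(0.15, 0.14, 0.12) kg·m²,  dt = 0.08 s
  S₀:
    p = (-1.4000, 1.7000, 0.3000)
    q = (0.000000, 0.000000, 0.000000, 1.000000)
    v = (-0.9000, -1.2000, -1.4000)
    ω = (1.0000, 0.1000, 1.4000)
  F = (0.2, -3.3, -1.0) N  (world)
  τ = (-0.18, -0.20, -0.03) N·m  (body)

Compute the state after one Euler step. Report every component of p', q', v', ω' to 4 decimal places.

p' = (-1.4720, 1.6040, 0.1880)
q' = (-0.0559, -0.0040, 0.0399, 0.9976)
v' = (-0.8936, -1.3056, -1.4320)
ω' = (0.9055, -0.0383, 1.3807)

(τ − ω×Iω)/I = (-1.1813, -1.7286, -0.2417)
ω' = ω + α·dt = (0.9055, -0.0383, 1.3807)
q⊗(0,ω) = (-1.4000000, -0.1000000, 1.0000000, 0.0000000)
updated quaternion q' = (-0.0559, -0.0040, 0.0399, 0.9976)
a = F/m = (0.0800, -1.3200, -0.4000)
p' = p + v·dt = (-1.4720, 1.6040, 0.1880)
v' = v + a·dt = (-0.8936, -1.3056, -1.4320)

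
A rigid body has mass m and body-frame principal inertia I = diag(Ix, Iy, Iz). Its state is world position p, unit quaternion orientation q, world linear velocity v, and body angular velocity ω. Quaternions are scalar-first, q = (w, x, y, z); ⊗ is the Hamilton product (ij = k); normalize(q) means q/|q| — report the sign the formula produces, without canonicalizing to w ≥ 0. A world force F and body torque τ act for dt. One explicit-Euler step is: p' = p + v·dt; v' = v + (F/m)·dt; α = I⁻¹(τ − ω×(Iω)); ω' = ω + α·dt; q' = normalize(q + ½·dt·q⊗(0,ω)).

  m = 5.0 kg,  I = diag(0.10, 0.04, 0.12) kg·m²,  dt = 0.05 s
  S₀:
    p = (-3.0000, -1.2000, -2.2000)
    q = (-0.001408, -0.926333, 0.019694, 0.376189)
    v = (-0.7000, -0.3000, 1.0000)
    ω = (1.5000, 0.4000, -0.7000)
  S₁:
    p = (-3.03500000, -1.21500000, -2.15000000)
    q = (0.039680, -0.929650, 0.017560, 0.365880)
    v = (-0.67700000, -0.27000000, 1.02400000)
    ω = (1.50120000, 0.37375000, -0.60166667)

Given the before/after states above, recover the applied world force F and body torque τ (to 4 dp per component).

F = (2.3000, 3.0000, 2.4000)
τ = (-0.0200, 0.0000, 0.2000)

ω₁ − ω₀ = (0.00120000, -0.02625000, 0.09833333)
ω₀×(Iω₀) = (-0.0224, 0.0210, -0.0360)
applied torque τ = (-0.0200, 0.0000, 0.2000)
velocity change Δv = (0.02300000, 0.03000000, 0.02400000)
m·(v₁−v₀)/dt = (2.3000, 3.0000, 2.4000)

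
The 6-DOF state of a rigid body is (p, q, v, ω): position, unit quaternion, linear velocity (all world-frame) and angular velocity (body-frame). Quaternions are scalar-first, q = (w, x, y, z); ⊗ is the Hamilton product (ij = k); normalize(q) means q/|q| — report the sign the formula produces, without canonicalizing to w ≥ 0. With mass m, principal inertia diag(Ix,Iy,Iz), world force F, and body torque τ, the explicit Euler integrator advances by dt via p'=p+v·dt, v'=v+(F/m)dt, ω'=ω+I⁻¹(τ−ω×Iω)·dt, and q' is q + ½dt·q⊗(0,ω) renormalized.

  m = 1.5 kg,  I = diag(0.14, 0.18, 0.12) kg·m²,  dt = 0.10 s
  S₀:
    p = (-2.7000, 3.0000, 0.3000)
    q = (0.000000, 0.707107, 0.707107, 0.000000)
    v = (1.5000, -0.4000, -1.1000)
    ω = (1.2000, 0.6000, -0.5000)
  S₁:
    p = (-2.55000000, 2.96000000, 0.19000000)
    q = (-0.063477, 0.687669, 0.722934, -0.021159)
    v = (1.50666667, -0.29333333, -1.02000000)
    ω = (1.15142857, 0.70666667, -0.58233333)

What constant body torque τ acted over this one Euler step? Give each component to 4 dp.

τ = (-0.0500, 0.1800, -0.0700)

Δω = ω₁−ω₀ = (-0.04857143, 0.10666667, -0.08233333)
τ = I·(Δω/dt) + ω₀×(Iω₀) = (-0.0500, 0.1800, -0.0700)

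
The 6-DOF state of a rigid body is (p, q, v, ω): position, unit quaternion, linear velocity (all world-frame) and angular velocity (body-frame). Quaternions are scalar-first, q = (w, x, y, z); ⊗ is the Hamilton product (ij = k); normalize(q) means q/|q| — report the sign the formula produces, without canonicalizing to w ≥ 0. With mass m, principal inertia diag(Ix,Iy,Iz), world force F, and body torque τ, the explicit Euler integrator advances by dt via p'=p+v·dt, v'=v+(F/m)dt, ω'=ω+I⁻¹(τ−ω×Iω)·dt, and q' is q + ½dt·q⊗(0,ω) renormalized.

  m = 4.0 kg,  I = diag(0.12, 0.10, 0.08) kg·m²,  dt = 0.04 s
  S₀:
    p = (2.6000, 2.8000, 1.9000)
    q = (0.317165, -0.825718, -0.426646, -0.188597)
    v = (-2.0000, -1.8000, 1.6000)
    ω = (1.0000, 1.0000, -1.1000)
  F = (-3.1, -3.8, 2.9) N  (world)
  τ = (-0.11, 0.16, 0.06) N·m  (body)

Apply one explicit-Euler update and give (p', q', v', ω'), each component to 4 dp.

a = F/m = (-0.7750, -0.9500, 0.7250)
new position p' = (2.5200, 2.7280, 1.9640)
new velocity v' = (-2.0310, -1.8380, 1.6290)
α = I⁻¹(τ − ω×Iω) = (-1.1000, 2.0400, 1.0000)
ω + α·dt = (0.9560, 1.0816, -1.0600)
Hamilton product q⊗(0,ω) = (1.0449073, 0.9750726, -0.7797218, -0.7479535)
q' = normalize(q + ½dt·q⊗(0,ω)) = (0.3378, -0.8057, -0.4420, -0.2034)

p' = (2.5200, 2.7280, 1.9640)
q' = (0.3378, -0.8057, -0.4420, -0.2034)
v' = (-2.0310, -1.8380, 1.6290)
ω' = (0.9560, 1.0816, -1.0600)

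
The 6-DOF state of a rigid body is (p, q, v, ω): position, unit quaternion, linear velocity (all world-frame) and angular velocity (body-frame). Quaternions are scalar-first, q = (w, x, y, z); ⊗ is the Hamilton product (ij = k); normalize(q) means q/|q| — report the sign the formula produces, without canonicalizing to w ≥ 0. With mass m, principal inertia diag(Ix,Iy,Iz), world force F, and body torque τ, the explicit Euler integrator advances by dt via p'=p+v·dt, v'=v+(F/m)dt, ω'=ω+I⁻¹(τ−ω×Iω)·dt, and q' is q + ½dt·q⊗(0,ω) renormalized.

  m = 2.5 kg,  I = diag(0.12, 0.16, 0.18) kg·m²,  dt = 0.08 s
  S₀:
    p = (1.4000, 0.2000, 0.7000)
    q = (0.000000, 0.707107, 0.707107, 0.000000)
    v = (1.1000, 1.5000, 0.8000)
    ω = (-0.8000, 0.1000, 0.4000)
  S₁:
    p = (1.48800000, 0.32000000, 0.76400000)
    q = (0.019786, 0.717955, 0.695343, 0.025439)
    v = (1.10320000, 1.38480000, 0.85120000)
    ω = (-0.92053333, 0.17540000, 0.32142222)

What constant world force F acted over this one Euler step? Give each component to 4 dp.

F = (0.1000, -3.6000, 1.6000)

Δv = v₁−v₀ = (0.00320000, -0.11520000, 0.05120000)
F = m·Δv/dt = (0.1000, -3.6000, 1.6000)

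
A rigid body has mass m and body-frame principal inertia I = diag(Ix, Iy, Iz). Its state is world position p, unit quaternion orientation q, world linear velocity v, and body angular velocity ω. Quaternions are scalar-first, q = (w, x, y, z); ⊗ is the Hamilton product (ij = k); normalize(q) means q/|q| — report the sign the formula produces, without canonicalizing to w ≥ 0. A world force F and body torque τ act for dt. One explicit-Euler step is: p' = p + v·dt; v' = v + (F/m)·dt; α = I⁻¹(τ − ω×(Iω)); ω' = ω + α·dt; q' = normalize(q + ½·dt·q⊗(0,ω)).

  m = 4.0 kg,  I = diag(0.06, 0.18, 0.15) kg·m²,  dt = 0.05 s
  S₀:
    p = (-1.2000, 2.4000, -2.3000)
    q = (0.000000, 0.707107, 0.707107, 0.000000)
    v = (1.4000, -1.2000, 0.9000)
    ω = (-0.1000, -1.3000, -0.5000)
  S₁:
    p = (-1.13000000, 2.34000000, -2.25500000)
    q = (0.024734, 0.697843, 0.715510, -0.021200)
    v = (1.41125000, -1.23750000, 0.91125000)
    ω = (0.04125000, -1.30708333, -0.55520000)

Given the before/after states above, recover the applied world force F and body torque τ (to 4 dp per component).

Δv = v₁−v₀ = (0.01125000, -0.03750000, 0.01125000)
m·(v₁−v₀)/dt = (0.9000, -3.0000, 0.9000)
Δω = ω₁−ω₀ = (0.14125000, -0.00708333, -0.05520000)
precession coupling = (-0.0195, -0.0045, 0.0156)
applied torque τ = (0.1500, -0.0300, -0.1500)

F = (0.9000, -3.0000, 0.9000)
τ = (0.1500, -0.0300, -0.1500)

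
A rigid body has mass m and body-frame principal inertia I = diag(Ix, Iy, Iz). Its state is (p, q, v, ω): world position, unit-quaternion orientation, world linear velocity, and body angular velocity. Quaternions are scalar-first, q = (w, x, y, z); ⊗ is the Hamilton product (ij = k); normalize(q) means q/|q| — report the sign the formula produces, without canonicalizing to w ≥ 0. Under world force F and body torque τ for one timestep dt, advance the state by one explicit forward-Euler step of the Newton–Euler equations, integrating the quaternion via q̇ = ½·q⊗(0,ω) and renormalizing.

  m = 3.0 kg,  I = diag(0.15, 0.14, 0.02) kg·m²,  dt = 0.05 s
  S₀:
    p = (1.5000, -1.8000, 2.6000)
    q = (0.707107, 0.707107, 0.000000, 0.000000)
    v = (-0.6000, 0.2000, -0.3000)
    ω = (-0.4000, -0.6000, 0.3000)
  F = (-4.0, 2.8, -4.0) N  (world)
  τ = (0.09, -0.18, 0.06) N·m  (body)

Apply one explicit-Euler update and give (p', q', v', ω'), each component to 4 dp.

p' = (1.4700, -1.7900, 2.5850)
q' = (0.7140, 0.6999, -0.0159, -0.0053)
v' = (-0.6667, 0.2467, -0.3667)
ω' = (-0.3772, -0.6587, 0.4560)

a = (-1.3333, 0.9333, -1.3333)
new position p' = (1.4700, -1.7900, 2.5850)
v + (F/m)dt = (-0.6667, 0.2467, -0.3667)
precession coupling ω×(Iω) = (0.0216, -0.0156, -0.0024)
angular accel α = (0.4560, -1.1743, 3.1200)
ω + α·dt = (-0.3772, -0.6587, 0.4560)
2q̇ = q⊗(0,ω) = (0.2828428, -0.2828428, -0.6363963, -0.2121321)
q + ½dt·q⊗(0,ω), renormalized = (0.7140, 0.6999, -0.0159, -0.0053)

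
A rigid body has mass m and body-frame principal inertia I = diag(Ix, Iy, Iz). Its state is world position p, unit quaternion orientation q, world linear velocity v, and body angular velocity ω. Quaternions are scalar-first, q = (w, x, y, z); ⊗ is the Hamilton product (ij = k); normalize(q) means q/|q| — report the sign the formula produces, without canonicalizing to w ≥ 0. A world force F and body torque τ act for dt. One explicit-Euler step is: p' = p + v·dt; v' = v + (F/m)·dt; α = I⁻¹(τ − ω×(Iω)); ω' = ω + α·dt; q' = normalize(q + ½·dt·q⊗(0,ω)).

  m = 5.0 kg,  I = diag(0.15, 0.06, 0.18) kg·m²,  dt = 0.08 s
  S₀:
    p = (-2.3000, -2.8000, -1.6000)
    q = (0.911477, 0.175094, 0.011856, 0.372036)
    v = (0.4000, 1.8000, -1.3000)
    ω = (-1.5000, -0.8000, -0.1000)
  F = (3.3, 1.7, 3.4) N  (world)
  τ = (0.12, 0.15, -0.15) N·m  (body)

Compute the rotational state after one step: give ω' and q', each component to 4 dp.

(τ − ω×Iω)/I = (0.7360, 2.5750, -0.2333)
ω' = ω + α·dt = (-1.4411, -0.5940, -0.1187)
2q̇ = q⊗(0,ω) = (0.3093294, -1.0707723, -1.2697262, -0.2134389)
q + ½dt·q⊗(0,ω), renormalized = (0.9217, 0.1320, -0.0388, 0.3627)

ω' = (-1.4411, -0.5940, -0.1187)
q' = (0.9217, 0.1320, -0.0388, 0.3627)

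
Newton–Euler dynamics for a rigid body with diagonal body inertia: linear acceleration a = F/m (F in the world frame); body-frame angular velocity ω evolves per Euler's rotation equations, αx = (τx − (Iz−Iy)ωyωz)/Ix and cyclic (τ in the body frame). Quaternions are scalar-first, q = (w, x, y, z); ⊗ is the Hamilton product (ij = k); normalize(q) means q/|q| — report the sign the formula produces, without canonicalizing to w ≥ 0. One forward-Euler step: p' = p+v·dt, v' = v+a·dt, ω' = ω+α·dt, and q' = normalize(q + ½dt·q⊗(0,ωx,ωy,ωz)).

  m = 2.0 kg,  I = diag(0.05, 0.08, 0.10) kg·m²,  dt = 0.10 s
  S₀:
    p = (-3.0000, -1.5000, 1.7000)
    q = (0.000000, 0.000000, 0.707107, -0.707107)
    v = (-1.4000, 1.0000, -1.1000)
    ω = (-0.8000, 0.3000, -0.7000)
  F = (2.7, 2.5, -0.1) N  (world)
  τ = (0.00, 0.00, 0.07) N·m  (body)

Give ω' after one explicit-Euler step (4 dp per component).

ω' = (-0.7916, 0.3350, -0.6228)

ω×(Iω) gyroscopic = (-0.0042, -0.0280, -0.0072)
(τ − ω×Iω)/I = (0.0840, 0.3500, 0.7720)
new body rate ω' = (-0.7916, 0.3350, -0.6228)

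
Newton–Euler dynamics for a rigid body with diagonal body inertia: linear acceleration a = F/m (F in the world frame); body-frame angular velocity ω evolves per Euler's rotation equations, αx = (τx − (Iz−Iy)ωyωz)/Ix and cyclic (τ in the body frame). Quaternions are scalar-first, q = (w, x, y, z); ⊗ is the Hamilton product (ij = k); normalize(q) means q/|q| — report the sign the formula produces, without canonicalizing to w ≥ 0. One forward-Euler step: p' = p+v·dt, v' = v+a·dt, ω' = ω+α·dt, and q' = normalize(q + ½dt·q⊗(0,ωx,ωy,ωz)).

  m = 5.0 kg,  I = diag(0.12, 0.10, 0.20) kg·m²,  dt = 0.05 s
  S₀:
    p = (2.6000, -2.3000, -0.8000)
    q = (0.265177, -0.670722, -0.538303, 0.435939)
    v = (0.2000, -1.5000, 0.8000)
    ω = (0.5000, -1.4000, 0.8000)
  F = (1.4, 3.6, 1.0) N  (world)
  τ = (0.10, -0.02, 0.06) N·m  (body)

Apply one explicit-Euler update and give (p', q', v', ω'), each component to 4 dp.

p' = (2.6100, -2.3750, -0.7600)
q' = (0.2458, -0.6623, -0.5283, 0.4710)
v' = (0.2140, -1.4640, 0.8100)
ω' = (0.5883, -1.3940, 0.8115)

a = (0.2800, 0.7200, 0.2000)
p + v·dt = (2.6100, -2.3750, -0.7600)
v' = v + a·dt = (0.2140, -1.4640, 0.8100)
ω×(Iω) gyroscopic = (-0.1120, -0.0320, 0.0140)
(τ − ω×Iω)/I = (1.7667, 0.1200, 0.2300)
ω' = ω + α·dt = (0.5883, -1.3940, 0.8115)
Hamilton product q⊗(0,ω) = (-0.7670144, 0.3122607, 0.3832993, 1.4203039)
updated quaternion q' = (0.2458, -0.6623, -0.5283, 0.4710)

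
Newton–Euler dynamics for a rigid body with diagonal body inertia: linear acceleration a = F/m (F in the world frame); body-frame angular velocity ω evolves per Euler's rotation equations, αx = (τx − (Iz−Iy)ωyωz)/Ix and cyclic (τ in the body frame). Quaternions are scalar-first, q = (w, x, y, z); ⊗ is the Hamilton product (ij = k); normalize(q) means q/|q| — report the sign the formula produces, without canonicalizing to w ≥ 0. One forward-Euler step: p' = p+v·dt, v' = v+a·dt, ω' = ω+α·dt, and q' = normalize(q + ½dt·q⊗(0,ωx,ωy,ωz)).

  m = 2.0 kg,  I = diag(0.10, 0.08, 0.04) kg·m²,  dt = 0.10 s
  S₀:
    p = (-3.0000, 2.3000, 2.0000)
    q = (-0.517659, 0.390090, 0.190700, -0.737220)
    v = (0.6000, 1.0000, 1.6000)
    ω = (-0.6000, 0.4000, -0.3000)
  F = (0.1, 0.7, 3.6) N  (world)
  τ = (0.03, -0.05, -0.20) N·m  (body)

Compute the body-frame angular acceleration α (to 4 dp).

gyro term ω×Iω = (0.0048, 0.0108, 0.0048)
α = I⁻¹(τ − ω×Iω) = (0.2520, -0.7600, -5.1200)

α = (0.2520, -0.7600, -5.1200)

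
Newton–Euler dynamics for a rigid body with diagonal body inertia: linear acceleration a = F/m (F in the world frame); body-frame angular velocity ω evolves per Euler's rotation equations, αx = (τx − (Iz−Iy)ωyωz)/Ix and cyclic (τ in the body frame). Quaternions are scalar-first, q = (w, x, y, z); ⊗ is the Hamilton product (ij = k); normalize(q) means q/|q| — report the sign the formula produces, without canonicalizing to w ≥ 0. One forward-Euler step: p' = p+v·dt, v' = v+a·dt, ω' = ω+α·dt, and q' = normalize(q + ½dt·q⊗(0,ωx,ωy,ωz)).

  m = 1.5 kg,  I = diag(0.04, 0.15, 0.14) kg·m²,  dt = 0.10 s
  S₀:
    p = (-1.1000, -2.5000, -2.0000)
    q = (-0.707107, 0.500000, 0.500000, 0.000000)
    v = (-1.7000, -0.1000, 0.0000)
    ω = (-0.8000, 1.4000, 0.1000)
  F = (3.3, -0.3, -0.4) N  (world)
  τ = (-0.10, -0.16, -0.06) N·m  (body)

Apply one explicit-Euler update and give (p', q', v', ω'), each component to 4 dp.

a = F/m = (2.2000, -0.2000, -0.2667)
p' = p + v·dt = (-1.2700, -2.5100, -2.0000)
v' = v + a·dt = (-1.4800, -0.1200, -0.0267)
α = I⁻¹(τ − ω×Iω) = (-2.4650, -1.1200, 0.4514)
ω + α·dt = (-1.0465, 1.2880, 0.1451)
Hamilton product q⊗(0,ω) = (-0.3000000, 0.6156856, -1.0399498, 1.0292893)
updated quaternion q' = (-0.7198, 0.5291, 0.4465, 0.0513)

p' = (-1.2700, -2.5100, -2.0000)
q' = (-0.7198, 0.5291, 0.4465, 0.0513)
v' = (-1.4800, -0.1200, -0.0267)
ω' = (-1.0465, 1.2880, 0.1451)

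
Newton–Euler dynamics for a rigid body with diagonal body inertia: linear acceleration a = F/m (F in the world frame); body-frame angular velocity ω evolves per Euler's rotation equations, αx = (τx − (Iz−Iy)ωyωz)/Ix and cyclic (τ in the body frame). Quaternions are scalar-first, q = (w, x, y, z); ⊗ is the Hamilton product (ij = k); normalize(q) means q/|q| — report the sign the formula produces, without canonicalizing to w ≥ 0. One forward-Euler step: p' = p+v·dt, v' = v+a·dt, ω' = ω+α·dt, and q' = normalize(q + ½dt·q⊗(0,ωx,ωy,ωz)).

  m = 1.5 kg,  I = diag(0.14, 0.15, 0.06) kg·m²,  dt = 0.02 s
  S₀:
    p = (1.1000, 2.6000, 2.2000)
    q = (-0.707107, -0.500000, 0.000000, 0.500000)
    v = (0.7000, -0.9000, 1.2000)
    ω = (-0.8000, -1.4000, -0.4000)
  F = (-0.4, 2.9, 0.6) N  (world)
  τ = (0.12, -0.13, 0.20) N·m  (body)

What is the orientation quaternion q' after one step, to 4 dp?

q' = (-0.7090, -0.4873, 0.0039, 0.5098)

Hamilton product q⊗(0,ω) = (-0.2000000, 1.2656856, 0.3899498, 0.9828428)
q + ½dt·q⊗(0,ω), renormalized = (-0.7090, -0.4873, 0.0039, 0.5098)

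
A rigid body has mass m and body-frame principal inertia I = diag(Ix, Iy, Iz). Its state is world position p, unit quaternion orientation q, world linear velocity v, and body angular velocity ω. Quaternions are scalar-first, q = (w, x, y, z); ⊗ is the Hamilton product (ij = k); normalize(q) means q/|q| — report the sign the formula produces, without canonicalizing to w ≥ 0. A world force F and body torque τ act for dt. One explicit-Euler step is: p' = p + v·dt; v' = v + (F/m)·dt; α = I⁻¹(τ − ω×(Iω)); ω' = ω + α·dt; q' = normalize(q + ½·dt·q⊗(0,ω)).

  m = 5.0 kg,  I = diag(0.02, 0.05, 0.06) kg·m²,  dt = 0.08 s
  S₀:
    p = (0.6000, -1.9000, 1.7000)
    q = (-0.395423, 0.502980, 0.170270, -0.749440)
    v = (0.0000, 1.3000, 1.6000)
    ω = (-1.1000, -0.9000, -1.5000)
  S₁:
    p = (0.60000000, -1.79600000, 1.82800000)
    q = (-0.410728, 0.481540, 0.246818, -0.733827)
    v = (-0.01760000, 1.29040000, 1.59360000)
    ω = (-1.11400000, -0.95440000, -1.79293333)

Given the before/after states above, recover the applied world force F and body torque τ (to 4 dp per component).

Δv = v₁−v₀ = (-0.01760000, -0.00960000, -0.00640000)
F = m·Δv/dt = (-1.1000, -0.6000, -0.4000)
ω₁ − ω₀ = (-0.01400000, -0.05440000, -0.29293333)
ω₀×(Iω₀) = (0.0135, -0.0660, 0.0297)
I·α + gyro = (0.0100, -0.1000, -0.1900)

F = (-1.1000, -0.6000, -0.4000)
τ = (0.0100, -0.1000, -0.1900)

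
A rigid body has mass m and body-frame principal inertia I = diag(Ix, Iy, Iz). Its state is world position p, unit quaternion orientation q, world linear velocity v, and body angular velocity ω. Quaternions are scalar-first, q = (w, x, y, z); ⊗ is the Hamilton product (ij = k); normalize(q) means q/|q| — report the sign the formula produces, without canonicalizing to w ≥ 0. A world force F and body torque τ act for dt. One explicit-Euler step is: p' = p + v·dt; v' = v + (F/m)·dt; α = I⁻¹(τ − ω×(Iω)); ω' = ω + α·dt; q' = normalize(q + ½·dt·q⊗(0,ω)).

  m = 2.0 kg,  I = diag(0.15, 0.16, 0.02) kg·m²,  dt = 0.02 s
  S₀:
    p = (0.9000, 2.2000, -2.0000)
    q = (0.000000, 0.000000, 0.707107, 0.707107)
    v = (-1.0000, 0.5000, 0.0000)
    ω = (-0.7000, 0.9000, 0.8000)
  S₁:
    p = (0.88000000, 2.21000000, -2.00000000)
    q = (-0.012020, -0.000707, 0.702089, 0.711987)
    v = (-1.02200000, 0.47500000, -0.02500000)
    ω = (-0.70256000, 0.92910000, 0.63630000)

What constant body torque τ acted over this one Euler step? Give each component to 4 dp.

Δω = ω₁−ω₀ = (-0.00256000, 0.02910000, -0.16370000)
precession coupling = (-0.1008, -0.0728, -0.0063)
I·α + gyro = (-0.1200, 0.1600, -0.1700)

τ = (-0.1200, 0.1600, -0.1700)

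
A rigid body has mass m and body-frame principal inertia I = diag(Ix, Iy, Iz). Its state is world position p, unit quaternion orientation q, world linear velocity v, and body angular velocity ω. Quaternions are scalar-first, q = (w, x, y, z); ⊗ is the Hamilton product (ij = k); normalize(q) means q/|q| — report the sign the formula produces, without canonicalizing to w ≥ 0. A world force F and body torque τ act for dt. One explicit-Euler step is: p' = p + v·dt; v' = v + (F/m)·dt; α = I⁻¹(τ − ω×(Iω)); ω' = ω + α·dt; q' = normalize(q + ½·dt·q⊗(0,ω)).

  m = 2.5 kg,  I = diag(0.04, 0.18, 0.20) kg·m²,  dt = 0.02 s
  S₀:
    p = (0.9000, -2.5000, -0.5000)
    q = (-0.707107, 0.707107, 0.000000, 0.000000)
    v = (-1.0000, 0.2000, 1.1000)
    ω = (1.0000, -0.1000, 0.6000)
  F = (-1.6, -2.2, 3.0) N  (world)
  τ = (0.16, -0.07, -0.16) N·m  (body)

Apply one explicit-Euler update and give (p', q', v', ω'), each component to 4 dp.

p + v·dt = (0.8800, -2.4960, -0.4780)
new velocity v' = (-1.0128, 0.1824, 1.1240)
precession coupling ω×(Iω) = (-0.0012, -0.0960, -0.0140)
α = I⁻¹(τ − ω×Iω) = (4.0300, 0.1444, -0.7300)
new body rate ω' = (1.0806, -0.0971, 0.5854)
Hamilton product q⊗(0,ω) = (-0.7071070, -0.7071070, -0.3535535, -0.4949749)
q + ½dt·q⊗(0,ω), renormalized = (-0.7141, 0.7000, -0.0035, -0.0049)

p' = (0.8800, -2.4960, -0.4780)
q' = (-0.7141, 0.7000, -0.0035, -0.0049)
v' = (-1.0128, 0.1824, 1.1240)
ω' = (1.0806, -0.0971, 0.5854)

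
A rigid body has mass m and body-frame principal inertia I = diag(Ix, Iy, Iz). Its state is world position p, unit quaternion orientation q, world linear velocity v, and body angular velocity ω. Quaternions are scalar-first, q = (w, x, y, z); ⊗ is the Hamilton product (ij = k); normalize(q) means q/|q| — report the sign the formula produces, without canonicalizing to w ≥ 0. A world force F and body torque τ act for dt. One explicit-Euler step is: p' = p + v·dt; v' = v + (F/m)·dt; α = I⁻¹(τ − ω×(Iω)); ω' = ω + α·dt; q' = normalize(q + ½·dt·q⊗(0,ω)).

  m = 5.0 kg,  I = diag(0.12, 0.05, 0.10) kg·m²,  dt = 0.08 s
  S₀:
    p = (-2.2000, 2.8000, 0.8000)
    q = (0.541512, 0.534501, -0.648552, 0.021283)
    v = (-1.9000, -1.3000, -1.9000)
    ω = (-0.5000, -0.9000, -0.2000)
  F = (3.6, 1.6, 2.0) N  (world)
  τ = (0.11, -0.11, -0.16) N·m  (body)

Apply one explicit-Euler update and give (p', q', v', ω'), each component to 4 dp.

p' = (-2.3520, 2.6960, 0.6480)
q' = (0.5286, 0.5292, -0.6636, -0.0152)
v' = (-1.8424, -1.2744, -1.8680)
ω' = (-0.4327, -1.0792, -0.3028)

α = I⁻¹(τ − ω×Iω) = (0.8417, -2.2400, -1.2850)
ω + α·dt = (-0.4327, -1.0792, -0.3028)
2q̇ = q⊗(0,ω) = (-0.3121897, -0.1218909, -0.3911021, -0.9136293)
q' = normalize(q + ½dt·q⊗(0,ω)) = (0.5286, 0.5292, -0.6636, -0.0152)
linear accel F/m = (0.7200, 0.3200, 0.4000)
new position p' = (-2.3520, 2.6960, 0.6480)
v + (F/m)dt = (-1.8424, -1.2744, -1.8680)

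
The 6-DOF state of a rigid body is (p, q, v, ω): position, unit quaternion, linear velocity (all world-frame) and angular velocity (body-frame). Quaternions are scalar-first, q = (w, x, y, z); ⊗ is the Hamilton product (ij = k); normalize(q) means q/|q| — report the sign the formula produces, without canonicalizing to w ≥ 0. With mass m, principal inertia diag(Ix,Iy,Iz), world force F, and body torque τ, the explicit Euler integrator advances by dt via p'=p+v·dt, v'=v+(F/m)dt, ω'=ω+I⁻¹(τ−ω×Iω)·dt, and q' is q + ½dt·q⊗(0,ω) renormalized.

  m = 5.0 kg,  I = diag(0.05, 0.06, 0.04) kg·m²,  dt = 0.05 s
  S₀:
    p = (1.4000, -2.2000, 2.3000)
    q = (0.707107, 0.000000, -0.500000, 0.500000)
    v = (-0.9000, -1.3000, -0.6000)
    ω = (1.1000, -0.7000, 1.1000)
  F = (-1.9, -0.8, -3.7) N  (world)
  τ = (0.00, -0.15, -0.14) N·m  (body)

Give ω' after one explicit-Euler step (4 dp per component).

gyro term ω×Iω = (0.0154, 0.0121, -0.0077)
α = I⁻¹(τ − ω×Iω) = (-0.3080, -2.7017, -3.3075)
ω' = ω + α·dt = (1.0846, -0.8351, 0.9346)

ω' = (1.0846, -0.8351, 0.9346)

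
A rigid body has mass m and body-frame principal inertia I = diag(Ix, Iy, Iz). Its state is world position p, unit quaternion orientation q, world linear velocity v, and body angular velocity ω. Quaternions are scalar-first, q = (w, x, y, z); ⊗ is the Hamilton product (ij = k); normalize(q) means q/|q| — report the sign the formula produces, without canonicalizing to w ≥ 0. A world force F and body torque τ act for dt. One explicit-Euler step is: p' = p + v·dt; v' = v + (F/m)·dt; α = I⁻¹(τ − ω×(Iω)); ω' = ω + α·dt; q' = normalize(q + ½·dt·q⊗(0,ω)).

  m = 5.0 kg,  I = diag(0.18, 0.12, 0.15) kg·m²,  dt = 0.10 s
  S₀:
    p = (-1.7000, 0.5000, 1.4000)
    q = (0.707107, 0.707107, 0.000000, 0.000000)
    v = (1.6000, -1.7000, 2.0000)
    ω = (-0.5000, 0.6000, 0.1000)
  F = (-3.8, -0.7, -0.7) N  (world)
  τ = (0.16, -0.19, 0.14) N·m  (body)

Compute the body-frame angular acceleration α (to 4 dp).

α = (0.8789, -1.5708, 0.8133)

gyro term ω×Iω = (0.0018, -0.0015, 0.0180)
angular accel α = (0.8789, -1.5708, 0.8133)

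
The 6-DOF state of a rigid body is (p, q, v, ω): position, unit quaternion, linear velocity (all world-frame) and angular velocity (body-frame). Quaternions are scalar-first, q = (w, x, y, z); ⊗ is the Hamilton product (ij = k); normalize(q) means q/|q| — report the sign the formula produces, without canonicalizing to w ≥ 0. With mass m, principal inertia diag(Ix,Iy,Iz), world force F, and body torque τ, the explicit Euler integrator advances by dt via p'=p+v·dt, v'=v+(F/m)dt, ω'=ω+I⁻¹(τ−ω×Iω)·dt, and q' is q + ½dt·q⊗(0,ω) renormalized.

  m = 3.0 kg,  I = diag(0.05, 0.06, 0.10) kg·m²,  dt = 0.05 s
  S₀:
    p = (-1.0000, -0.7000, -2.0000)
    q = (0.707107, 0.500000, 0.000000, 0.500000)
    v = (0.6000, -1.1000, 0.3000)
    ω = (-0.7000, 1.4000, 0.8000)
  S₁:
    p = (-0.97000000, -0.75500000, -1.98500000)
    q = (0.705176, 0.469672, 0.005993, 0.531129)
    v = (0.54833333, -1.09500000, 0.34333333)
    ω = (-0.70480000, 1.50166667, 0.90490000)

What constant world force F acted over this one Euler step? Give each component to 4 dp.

velocity change Δv = (-0.05166667, 0.00500000, 0.04333333)
applied force F = (-3.1000, 0.3000, 2.6000)

F = (-3.1000, 0.3000, 2.6000)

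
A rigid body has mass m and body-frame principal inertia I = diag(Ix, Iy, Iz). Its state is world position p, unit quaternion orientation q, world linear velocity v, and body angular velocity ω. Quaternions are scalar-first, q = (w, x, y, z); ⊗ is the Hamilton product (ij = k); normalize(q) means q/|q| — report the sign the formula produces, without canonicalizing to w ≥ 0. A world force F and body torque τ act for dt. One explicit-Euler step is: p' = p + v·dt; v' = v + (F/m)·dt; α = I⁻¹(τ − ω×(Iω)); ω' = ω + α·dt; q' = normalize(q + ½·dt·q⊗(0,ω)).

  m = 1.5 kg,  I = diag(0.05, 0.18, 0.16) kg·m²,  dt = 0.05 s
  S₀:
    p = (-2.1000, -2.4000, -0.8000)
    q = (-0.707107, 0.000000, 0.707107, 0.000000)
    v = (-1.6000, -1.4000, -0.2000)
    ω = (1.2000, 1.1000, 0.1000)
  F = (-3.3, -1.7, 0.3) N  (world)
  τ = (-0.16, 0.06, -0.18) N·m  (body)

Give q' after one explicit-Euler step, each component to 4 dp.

q⊗(0,ω) = (-0.7778177, -0.7778177, -0.7778177, -0.9192391)
updated quaternion q' = (-0.7259, -0.0194, 0.6871, -0.0230)

q' = (-0.7259, -0.0194, 0.6871, -0.0230)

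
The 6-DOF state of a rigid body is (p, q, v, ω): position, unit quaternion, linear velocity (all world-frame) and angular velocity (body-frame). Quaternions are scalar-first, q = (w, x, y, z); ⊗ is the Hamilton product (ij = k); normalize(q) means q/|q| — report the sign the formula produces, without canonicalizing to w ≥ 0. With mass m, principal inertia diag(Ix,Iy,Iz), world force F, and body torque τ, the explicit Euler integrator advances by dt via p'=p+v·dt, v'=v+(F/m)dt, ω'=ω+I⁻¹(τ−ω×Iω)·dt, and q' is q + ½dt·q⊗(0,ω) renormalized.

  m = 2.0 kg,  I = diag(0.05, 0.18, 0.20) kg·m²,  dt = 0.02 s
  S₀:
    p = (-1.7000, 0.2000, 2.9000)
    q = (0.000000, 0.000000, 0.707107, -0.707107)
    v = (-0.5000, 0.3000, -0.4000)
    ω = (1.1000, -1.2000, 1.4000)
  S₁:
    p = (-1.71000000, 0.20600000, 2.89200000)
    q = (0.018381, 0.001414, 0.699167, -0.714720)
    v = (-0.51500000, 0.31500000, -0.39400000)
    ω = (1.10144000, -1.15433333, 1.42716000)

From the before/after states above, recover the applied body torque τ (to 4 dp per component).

rate change Δω = (0.00144000, 0.04566667, 0.02716000)
I·α + gyro = (-0.0300, 0.1800, 0.1000)

τ = (-0.0300, 0.1800, 0.1000)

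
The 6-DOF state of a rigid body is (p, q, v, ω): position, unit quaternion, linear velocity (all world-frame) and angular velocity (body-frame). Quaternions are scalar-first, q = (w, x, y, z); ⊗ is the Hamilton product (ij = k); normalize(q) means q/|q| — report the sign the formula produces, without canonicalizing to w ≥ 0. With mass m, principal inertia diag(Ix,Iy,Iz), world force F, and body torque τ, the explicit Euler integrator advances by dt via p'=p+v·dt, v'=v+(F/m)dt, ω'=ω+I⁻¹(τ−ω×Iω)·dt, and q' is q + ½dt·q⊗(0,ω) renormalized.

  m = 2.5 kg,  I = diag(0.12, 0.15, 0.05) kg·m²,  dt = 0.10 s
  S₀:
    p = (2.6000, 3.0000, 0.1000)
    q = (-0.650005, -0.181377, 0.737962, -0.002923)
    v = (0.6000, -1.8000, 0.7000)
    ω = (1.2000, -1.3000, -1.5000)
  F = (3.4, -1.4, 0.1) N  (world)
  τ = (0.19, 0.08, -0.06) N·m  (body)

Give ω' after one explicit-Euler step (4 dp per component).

ω×(Iω) gyroscopic = (-0.1950, -0.1260, -0.0468)
α = I⁻¹(τ − ω×Iω) = (3.2083, 1.3733, -0.2640)
new body rate ω' = (1.5208, -1.1627, -1.5264)

ω' = (1.5208, -1.1627, -1.5264)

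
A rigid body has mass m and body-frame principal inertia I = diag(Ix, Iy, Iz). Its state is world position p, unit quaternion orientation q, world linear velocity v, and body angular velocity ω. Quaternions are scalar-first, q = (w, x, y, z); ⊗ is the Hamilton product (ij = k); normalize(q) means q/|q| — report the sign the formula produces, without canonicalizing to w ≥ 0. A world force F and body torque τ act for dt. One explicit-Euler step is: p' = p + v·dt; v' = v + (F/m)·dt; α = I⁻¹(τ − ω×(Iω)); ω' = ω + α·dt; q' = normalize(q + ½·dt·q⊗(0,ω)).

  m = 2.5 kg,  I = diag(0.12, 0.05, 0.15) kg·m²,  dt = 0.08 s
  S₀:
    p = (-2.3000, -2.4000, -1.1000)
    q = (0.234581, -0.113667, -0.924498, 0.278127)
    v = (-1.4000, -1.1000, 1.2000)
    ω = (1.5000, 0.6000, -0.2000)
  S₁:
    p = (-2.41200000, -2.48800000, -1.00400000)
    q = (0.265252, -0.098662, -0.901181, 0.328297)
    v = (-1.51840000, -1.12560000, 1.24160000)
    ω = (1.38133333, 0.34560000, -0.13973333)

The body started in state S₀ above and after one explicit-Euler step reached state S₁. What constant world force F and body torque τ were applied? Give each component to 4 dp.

velocity change Δv = (-0.11840000, -0.02560000, 0.04160000)
F = m·Δv/dt = (-3.7000, -0.8000, 1.3000)
ω₁ − ω₀ = (-0.11866667, -0.25440000, 0.06026667)
τ = I·(Δω/dt) + ω₀×(Iω₀) = (-0.1900, -0.1500, 0.0500)

F = (-3.7000, -0.8000, 1.3000)
τ = (-0.1900, -0.1500, 0.0500)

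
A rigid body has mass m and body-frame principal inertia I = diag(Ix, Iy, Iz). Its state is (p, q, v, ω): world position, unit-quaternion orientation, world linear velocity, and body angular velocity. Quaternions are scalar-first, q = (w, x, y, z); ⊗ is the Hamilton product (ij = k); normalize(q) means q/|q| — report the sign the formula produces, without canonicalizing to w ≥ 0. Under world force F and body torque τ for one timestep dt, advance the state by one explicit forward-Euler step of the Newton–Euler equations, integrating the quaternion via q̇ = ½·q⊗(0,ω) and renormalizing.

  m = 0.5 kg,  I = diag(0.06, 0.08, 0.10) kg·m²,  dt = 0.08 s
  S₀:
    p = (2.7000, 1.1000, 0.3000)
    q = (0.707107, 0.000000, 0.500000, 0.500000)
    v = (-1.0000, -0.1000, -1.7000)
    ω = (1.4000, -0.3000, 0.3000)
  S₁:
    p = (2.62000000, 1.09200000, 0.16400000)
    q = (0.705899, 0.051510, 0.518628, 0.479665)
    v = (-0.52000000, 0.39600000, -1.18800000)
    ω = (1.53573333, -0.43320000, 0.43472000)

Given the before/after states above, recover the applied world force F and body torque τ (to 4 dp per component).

velocity change Δv = (0.48000000, 0.49600000, 0.51200000)
m·(v₁−v₀)/dt = (3.0000, 3.1000, 3.2000)
rate change Δω = (0.13573333, -0.13320000, 0.13472000)
I·α + gyro = (0.1000, -0.1500, 0.1600)

F = (3.0000, 3.1000, 3.2000)
τ = (0.1000, -0.1500, 0.1600)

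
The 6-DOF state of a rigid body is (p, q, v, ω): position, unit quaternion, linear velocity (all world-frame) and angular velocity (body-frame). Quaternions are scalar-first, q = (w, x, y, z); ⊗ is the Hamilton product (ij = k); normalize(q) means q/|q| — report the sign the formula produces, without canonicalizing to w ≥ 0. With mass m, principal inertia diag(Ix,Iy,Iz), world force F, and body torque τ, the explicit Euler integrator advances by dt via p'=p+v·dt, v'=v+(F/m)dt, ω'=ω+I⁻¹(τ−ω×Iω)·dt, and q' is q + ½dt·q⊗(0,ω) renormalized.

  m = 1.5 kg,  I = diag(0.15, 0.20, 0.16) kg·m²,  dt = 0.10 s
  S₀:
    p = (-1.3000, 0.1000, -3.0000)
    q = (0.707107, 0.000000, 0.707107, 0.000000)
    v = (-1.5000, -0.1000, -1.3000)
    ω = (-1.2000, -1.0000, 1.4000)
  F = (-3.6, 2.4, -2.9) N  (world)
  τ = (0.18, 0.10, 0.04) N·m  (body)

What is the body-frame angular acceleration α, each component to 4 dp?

α = (0.8267, 0.4160, -0.1250)

precession coupling ω×(Iω) = (0.0560, 0.0168, 0.0600)
α = I⁻¹(τ − ω×Iω) = (0.8267, 0.4160, -0.1250)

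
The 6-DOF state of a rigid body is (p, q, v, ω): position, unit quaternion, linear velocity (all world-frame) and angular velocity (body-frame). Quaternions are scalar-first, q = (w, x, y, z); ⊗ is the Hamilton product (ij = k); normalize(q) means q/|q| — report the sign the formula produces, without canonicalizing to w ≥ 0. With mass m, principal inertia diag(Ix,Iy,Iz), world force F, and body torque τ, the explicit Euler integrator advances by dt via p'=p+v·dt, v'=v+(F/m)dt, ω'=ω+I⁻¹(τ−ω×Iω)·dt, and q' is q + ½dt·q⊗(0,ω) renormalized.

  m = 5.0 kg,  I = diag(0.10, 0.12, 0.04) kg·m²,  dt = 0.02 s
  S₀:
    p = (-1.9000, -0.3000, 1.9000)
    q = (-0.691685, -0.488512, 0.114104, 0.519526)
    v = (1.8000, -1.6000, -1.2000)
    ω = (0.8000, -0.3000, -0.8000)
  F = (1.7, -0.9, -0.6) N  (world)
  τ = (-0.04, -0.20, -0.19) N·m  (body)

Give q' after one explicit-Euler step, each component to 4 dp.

q' = (-0.6832, -0.4934, 0.1164, 0.5256)

Hamilton product q⊗(0,ω) = (0.8406616, -0.4887734, 0.2323167, 0.6086184)
q + ½dt·q⊗(0,ω), renormalized = (-0.6832, -0.4934, 0.1164, 0.5256)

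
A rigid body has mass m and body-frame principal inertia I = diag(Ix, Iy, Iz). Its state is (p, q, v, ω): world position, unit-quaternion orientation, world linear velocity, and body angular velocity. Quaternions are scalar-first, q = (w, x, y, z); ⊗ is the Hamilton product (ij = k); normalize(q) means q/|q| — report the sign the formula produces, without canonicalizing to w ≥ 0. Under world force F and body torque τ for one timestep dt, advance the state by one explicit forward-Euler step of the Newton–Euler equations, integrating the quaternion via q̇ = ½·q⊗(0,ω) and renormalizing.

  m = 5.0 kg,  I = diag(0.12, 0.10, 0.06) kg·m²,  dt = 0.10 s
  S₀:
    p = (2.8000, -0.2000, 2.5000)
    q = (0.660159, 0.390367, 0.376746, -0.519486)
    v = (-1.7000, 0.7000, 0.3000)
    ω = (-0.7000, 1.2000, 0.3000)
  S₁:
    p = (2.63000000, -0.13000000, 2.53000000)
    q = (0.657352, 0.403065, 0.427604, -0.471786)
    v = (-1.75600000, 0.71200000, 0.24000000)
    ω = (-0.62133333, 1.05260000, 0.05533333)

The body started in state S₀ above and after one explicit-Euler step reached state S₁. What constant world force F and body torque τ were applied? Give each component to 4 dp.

ω₁ − ω₀ = (0.07866667, -0.14740000, -0.24466667)
precession coupling = (-0.0144, -0.0126, 0.0168)
τ = I·(Δω/dt) + ω₀×(Iω₀) = (0.0800, -0.1600, -0.1300)
velocity change Δv = (-0.05600000, 0.01200000, -0.06000000)
applied force F = (-2.8000, 0.6000, -3.0000)

F = (-2.8000, 0.6000, -3.0000)
τ = (0.0800, -0.1600, -0.1300)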